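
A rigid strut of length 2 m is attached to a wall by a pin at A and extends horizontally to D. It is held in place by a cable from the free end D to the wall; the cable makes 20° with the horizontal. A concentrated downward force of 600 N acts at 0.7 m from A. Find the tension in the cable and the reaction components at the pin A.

ΣM about A: T·sin20°·2 − 600·0.7 = 0 → T = 420/(2·0.34202) = 613.999 ≈ 614.0 N.
ΣF_x = 0: A_x − T·cos20° = 0 → A_x = 613.999 × 0.939693 = 577.0 N.
ΣF_y = 0: A_y + T·sin20° − 600 = 0 → A_y = 600 − 613.999 × 0.34202 = 390.0 N.

T = 614.0 N, A_x = 577.0 N, A_y = 390.0 N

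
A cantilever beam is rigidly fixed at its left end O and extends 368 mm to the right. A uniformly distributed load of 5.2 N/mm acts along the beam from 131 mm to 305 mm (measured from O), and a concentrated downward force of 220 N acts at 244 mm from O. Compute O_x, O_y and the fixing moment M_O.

Resultant of the distributed load: 5.2 × 174 = 904.8 N at 218 mm from O.
ΣF_x = 0: O_x = 0.
ΣF_y = 0: O_y − 5.2·174 − 220 = 0 → O_y = 1125 N.
ΣM about O: M_O − (5.2·174)·218 − 220·244 = 0 → M_O = 250900 N·mm.

O_x = 0, O_y = 1125 N, M_O = 250900 N·mm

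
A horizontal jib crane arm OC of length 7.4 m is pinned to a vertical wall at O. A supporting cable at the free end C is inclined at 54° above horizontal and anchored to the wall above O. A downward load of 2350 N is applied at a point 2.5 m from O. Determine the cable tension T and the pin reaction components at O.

T = 981.3 N, O_x = 576.8 N, O_y = 1556 N

ΣM about O: T·sin54°·7.4 − 2350·2.5 = 0 → T = 5875/(7.4·0.809017) = 981.338 ≈ 981.3 N.
ΣF_x = 0: O_x − T·cos54° = 0 → O_x = 981.338 × 0.587785 = 576.8 N.
ΣF_y = 0: O_y + T·sin54° − 2350 = 0 → O_y = 2350 − 981.338 × 0.809017 = 1556 N.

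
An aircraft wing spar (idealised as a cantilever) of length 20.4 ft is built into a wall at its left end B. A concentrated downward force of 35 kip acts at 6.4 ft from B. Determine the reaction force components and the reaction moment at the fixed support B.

ΣF_x = 0: B_x = 0.
ΣF_y = 0: B_y − 35 = 0 → B_y = 35.00 kip.
ΣM about B: M_B − 35·6.4 = 0 → M_B = 224.0 kip·ft.

B_x = 0, B_y = 35.00 kip, M_B = 224.0 kip·ft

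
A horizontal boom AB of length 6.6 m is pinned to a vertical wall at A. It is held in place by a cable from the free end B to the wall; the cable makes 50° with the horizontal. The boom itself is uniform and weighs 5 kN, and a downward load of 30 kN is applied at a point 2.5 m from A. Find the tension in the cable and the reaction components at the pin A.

ΣM about A: T·sin50°·6.6 − 5·3.3 − 30·2.5 = 0 → T = 91.5/(6.6·0.766044) = 18.0977 ≈ 18.10 kN.
ΣF_x = 0: A_x − T·cos50° = 0 → A_x = 18.0977 × 0.642788 = 11.63 kN.
ΣF_y = 0: A_y + T·sin50° − 5 − 30 = 0 → A_y = 35 − 18.0977 × 0.766044 = 21.14 kN.

T = 18.10 kN, A_x = 11.63 kN, A_y = 21.14 kN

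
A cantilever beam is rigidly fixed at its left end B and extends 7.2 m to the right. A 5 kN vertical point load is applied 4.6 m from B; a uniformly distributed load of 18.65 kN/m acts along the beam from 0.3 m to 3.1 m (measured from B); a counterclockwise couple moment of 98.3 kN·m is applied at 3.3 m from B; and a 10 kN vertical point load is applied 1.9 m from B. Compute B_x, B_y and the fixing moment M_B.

Resultant of the distributed load: 18.65 × 2.8 = 52.22 kN at 1.7 m from B.
ΣF_x = 0: B_x = 0.
ΣF_y = 0: B_y − 5 − 18.65·2.8 − 10 = 0 → B_y = 67.22 kN.
ΣM about B: M_B − 5·4.6 − (18.65·2.8)·1.7 + 98.3 − 10·1.9 = 0 → M_B = 32.47 kN·m.

B_x = 0, B_y = 67.22 kN, M_B = 32.47 kN·m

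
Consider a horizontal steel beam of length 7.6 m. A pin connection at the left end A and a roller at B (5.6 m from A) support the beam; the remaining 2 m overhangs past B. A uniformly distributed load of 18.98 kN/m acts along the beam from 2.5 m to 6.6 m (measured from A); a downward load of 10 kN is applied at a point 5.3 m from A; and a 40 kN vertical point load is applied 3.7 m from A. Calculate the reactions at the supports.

Resultant of the distributed load: 18.98 × 4.1 = 77.818 kN at 4.55 m from A.
Moments about A: B_y·5.6 − (18.98·4.1)·4.55 − 10·5.3 − 40·3.7 = 0 → B_y = 555.0719/5.6 = 99.12 kN.
ΣF_y = 0: A_y + 99.12 − 18.98·4.1 − 10 − 40 = 0 → A_y = 28.70 kN.
ΣF_x = 0: no horizontal applied forces, so A_x = 0.

A_x = 0, A_y = 28.70 kN, B_y = 99.12 kN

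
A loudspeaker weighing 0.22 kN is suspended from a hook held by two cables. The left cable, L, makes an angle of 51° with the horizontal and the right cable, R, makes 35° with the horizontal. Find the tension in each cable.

ΣF_x = 0: −T_L·cos51° + T_R·cos35° = 0 → T_R = 0.768258·T_L.
ΣF_y = 0: T_L·sin51° + T_R·sin35° = 0.22.
Substitute: T_L·(0.777146 + 0.768258·0.573576) = 0.22 → T_L = 0.180654 ≈ 0.1807 kN.
Then T_R = 0.768258 × 0.180654 = 0.1388 kN.

T_L = 0.1807 kN, T_R = 0.1388 kN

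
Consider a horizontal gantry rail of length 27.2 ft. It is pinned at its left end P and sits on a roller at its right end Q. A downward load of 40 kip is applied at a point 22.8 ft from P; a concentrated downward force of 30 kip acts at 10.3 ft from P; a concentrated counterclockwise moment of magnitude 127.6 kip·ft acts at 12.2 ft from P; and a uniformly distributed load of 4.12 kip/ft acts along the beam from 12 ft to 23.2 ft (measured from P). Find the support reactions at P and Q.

P_x = 0, P_y = 46.09 kip, Q_y = 70.06 kip

Resultant of the distributed load: 4.12 × 11.2 = 46.144 kip at 17.6 ft from P.
ΣM about P: Q_y·27.2 − 40·22.8 − 30·10.3 + 127.6 − (4.12·11.2)·17.6 = 0 → Q_y = 1905.5344/27.2 = 70.0564 ≈ 70.06 kip.
ΣF_y = 0: P_y + 70.0564 − 40 − 30 − 4.12·11.2 = 0 → P_y = 46.09 kip.
ΣF_x = 0: no horizontal applied forces, so P_x = 0.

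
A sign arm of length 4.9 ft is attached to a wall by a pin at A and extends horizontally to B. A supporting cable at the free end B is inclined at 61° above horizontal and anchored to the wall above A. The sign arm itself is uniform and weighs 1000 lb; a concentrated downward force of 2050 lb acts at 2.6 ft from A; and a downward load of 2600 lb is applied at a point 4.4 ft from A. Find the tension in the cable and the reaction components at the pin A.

T = 4485 lb, A_x = 2174 lb, A_y = 1728 lb

ΣM about A: T·sin61°·4.9 − 1000·2.45 − 2050·2.6 − 2600·4.4 = 0 → T = 19220/(4.9·0.87462) = 4484.75 ≈ 4485 lb.
ΣF_x = 0: A_x − T·cos61° = 0 → A_x = 4484.75 × 0.48481 = 2174 lb.
ΣF_y = 0: A_y + T·sin61° − 1000 − 2050 − 2600 = 0 → A_y = 5650 − 4484.75 × 0.87462 = 1728 lb.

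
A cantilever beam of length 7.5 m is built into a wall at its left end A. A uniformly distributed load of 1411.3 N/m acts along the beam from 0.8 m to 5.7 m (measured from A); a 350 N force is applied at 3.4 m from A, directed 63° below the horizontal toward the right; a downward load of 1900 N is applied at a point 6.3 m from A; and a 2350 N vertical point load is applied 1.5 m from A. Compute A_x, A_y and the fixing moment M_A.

A_x = -158.9 N, A_y = 11480 N, M_A = 39030 N·m

Resultant of the distributed load: 1411.3 × 4.9 = 6915.37 N at 3.25 m from A.
ΣF_x = 0: A_x + 350·cos63° = 0 → A_x = -158.9 N.
ΣF_y = 0: A_y − 1411.3·4.9 − 350·sin63° − 1900 − 2350 = 0 → A_y = 11480 N.
ΣM about A: M_A − (1411.3·4.9)·3.25 − 350·sin63°·3.4 − 1900·6.3 − 2350·1.5 = 0 → M_A = 39030 N·m.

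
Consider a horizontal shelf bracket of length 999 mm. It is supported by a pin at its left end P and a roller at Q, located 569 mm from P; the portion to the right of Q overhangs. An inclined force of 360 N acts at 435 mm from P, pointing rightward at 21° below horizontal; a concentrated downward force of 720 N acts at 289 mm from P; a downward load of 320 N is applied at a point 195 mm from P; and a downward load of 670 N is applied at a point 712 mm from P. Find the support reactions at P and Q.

Taking moments about P: Q_y·569 − 360·sin21°·435 − 720·289 − 320·195 − 670·712 = 0 → Q_y = 803640/569 = 1412.37 ≈ 1412 N.
ΣF_y = 0: P_y + 1412.37 − 360·sin21° − 720 − 320 − 670 = 0 → P_y = 426.6 N.
ΣF_x = 0: P_x + 360·cos21° = 0 → P_x = -336.1 N.

P_x = -336.1 N, P_y = 426.6 N, Q_y = 1412 N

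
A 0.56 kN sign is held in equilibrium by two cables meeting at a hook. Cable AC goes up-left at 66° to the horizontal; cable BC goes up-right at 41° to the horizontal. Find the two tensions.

T_AC = 0.4419 kN, T_BC = 0.2382 kN

ΣF_x = 0: −T_AC·cos66° + T_BC·cos41° = 0 → T_BC = 0.538931·T_AC.
ΣF_y = 0: T_AC·sin66° + T_BC·sin41° = 0.56.
Substitute: T_AC·(0.913545 + 0.538931·0.656059) = 0.56 → T_AC = 0.441949 ≈ 0.4419 kN.
Then T_BC = 0.538931 × 0.441949 = 0.2382 kN.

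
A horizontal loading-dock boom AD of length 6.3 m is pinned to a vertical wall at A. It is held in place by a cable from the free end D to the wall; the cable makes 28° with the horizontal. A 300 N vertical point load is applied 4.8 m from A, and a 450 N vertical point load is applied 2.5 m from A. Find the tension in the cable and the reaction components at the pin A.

ΣM about A: T·sin28°·6.3 − 300·4.8 − 450·2.5 = 0 → T = 2565/(6.3·0.469472) = 867.236 ≈ 867.2 N.
ΣF_x = 0: A_x − T·cos28° = 0 → A_x = 867.236 × 0.882948 = 765.7 N.
ΣF_y = 0: A_y + T·sin28° − 300 − 450 = 0 → A_y = 750 − 867.236 × 0.469472 = 342.9 N.

T = 867.2 N, A_x = 765.7 N, A_y = 342.9 N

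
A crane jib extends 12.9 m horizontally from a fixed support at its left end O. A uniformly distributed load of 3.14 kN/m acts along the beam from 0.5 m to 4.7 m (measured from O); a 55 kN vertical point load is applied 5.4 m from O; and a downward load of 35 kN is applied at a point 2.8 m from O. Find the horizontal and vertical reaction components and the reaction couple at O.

O_x = 0, O_y = 103.2 kN, M_O = 429.3 kN·m

Resultant of the distributed load: 3.14 × 4.2 = 13.188 kN at 2.6 m from O.
ΣF_x = 0: O_x = 0.
ΣF_y = 0: O_y − 3.14·4.2 − 55 − 35 = 0 → O_y = 103.2 kN.
ΣM about O: M_O − (3.14·4.2)·2.6 − 55·5.4 − 35·2.8 = 0 → M_O = 429.3 kN·m.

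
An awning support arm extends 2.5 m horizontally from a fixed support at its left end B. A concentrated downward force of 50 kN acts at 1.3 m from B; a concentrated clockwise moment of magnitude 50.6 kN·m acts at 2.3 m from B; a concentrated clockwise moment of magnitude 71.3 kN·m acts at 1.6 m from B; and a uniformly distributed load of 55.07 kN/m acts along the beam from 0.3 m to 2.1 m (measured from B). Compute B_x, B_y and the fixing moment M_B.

Resultant of the distributed load: 55.07 × 1.8 = 99.126 kN at 1.2 m from B.
ΣF_x = 0: B_x = 0.
ΣF_y = 0: B_y − 50 − 55.07·1.8 = 0 → B_y = 149.1 kN.
ΣM about B: M_B − 50·1.3 − 50.6 − 71.3 − (55.07·1.8)·1.2 = 0 → M_B = 305.9 kN·m.

B_x = 0, B_y = 149.1 kN, M_B = 305.9 kN·m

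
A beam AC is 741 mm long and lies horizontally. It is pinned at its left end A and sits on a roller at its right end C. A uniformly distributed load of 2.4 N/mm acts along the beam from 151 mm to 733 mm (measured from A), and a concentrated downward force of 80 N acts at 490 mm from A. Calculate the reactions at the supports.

A_x = 0, A_y = 590.7 N, C_y = 886.1 N

Resultant of the distributed load: 2.4 × 582 = 1396.8 N at 442 mm from A.
ΣM about A: C_y·741 − (2.4·582)·442 − 80·490 = 0 → C_y = 656585.6/741 = 886.08 ≈ 886.1 N.
ΣF_y = 0: A_y + 886.08 − 2.4·582 − 80 = 0 → A_y = 590.7 N.
ΣF_x = 0: no horizontal applied forces, so A_x = 0.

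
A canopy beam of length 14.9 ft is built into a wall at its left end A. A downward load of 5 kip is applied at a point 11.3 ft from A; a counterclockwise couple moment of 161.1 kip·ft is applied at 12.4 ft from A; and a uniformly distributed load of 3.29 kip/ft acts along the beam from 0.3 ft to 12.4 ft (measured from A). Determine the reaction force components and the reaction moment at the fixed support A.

A_x = 0, A_y = 44.81 kip, M_A = 148.2 kip·ft

Resultant of the distributed load: 3.29 × 12.1 = 39.809 kip at 6.35 ft from A.
ΣF_x = 0: A_x = 0.
ΣF_y = 0: A_y − 5 − 3.29·12.1 = 0 → A_y = 44.81 kip.
ΣM about A: M_A − 5·11.3 + 161.1 − (3.29·12.1)·6.35 = 0 → M_A = 148.2 kip·ft.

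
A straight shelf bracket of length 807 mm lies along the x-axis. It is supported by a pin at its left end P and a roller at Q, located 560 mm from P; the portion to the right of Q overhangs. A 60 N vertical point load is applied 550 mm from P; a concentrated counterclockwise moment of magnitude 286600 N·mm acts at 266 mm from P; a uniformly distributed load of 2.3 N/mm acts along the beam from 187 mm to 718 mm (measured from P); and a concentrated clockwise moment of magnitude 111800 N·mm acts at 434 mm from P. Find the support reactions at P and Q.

P_x = 0, P_y = 547.7 N, Q_y = 733.6 N

Resultant of the distributed load: 2.3 × 531 = 1221.3 N at 452.5 mm from P.
Moments about P: Q_y·560 − 60·550 + 286600 − (2.3·531)·452.5 − 111800 = 0 → Q_y = 410838.25/560 = 733.64 ≈ 733.6 N.
ΣF_y = 0: P_y + 733.64 − 60 − 2.3·531 = 0 → P_y = 547.7 N.
ΣF_x = 0: no horizontal applied forces, so P_x = 0.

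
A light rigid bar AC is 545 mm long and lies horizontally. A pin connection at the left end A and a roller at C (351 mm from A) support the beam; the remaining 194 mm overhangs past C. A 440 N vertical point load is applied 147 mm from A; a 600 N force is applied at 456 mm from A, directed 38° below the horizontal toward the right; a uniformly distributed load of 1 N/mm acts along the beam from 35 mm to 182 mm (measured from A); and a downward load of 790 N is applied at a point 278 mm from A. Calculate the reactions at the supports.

Resultant of the distributed load: 1 × 147 = 147 N at 108.5 mm from A.
ΣM about A: C_y·351 − 440·147 − 600·sin38°·456 − (1·147)·108.5 − 790·278 = 0 → C_y = 468694/351 = 1335.31 ≈ 1335 N.
ΣF_y = 0: A_y + 1335.31 − 440 − 600·sin38° − 1·147 − 790 = 0 → A_y = 411.1 N.
ΣF_x = 0: A_x + 600·cos38° = 0 → A_x = -472.8 N.

A_x = -472.8 N, A_y = 411.1 N, C_y = 1335 N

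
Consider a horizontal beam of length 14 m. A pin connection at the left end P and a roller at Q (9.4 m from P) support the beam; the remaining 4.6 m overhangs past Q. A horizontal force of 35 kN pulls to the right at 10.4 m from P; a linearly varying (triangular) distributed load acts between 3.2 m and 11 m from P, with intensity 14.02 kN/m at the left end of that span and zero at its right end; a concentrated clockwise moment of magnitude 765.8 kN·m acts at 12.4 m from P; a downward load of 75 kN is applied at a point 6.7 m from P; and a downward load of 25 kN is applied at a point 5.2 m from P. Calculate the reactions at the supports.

Resultant of the triangular load: ½ × 14.02 × 7.8 = 54.678 kN, acting at 5.8 m from P (one-third of the span from the peak).
Moments about P: Q_y·9.4 − (½·14.02·7.8)·5.8 − 765.8 − 75·6.7 − 25·5.2 = 0 → Q_y = 1715.4324/9.4 = 182.493 ≈ 182.5 kN.
ΣF_y = 0: P_y + 182.493 − ½·14.02·7.8 − 75 − 25 = 0 → P_y = -27.81 kN.
ΣF_x = 0: P_x + 35 = 0 → P_x = -35.00 kN.

P_x = -35.00 kN, P_y = -27.81 kN, Q_y = 182.5 kN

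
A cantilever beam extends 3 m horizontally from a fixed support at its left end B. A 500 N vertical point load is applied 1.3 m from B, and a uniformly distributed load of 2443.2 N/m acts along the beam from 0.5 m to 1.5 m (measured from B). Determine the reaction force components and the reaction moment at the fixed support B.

Resultant of the distributed load: 2443.2 × 1 = 2443.2 N at 1 m from B.
ΣF_x = 0: B_x = 0.
ΣF_y = 0: B_y − 500 − 2443.2·1 = 0 → B_y = 2943 N.
ΣM about B: M_B − 500·1.3 − (2443.2·1)·1 = 0 → M_B = 3093 N·m.

B_x = 0, B_y = 2943 N, M_B = 3093 N·m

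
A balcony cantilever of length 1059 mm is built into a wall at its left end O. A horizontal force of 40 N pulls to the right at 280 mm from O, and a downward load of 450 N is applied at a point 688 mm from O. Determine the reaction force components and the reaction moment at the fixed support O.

O_x = -40.00 N, O_y = 450.0 N, M_O = 309600 N·mm

ΣF_x = 0: O_x + 40 = 0 → O_x = -40.00 N.
ΣF_y = 0: O_y − 450 = 0 → O_y = 450.0 N.
ΣM about O: M_O − 450·688 = 0 → M_O = 309600 N·mm.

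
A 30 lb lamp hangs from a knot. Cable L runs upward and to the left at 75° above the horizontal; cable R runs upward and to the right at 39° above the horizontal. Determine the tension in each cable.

T_L = 25.52 lb, T_R = 8.499 lb

ΣF_x = 0: −T_L·cos75° + T_R·cos39° = 0 → T_R = 0.333038·T_L.
ΣF_y = 0: T_L·sin75° + T_R·sin39° = 30.
Substitute: T_L·(0.965926 + 0.333038·0.62932) = 30 → T_L = 25.5208 ≈ 25.52 lb.
Then T_R = 0.333038 × 25.5208 = 8.499 lb.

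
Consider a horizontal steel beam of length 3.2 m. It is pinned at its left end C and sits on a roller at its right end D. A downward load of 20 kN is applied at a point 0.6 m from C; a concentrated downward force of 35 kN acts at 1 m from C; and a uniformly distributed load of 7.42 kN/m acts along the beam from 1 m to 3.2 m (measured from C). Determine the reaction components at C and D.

Resultant of the distributed load: 7.42 × 2.2 = 16.324 kN at 2.1 m from C.
ΣM about C: D_y·3.2 − 20·0.6 − 35·1 − (7.42·2.2)·2.1 = 0 → D_y = 81.2804/3.2 = 25.4001 ≈ 25.40 kN.
ΣF_y = 0: C_y + 25.4001 − 20 − 35 − 7.42·2.2 = 0 → C_y = 45.92 kN.
ΣF_x = 0: no horizontal applied forces, so C_x = 0.

C_x = 0, C_y = 45.92 kN, D_y = 25.40 kN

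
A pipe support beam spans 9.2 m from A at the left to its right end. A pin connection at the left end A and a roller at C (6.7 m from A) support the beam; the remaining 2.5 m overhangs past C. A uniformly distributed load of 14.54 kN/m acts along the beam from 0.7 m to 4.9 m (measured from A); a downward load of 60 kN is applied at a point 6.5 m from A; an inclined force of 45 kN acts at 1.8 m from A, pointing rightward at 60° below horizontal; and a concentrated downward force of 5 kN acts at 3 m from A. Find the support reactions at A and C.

A_x = -22.50 kN, A_y = 68.60 kN, C_y = 96.44 kN

Resultant of the distributed load: 14.54 × 4.2 = 61.068 kN at 2.8 m from A.
Taking moments about A: C_y·6.7 − (14.54·4.2)·2.8 − 60·6.5 − 45·sin60°·1.8 − 5·3 = 0 → C_y = 646.138/6.7 = 96.4385 ≈ 96.44 kN.
ΣF_y = 0: A_y + 96.4385 − 14.54·4.2 − 60 − 45·sin60° − 5 = 0 → A_y = 68.60 kN.
ΣF_x = 0: A_x + 45·cos60° = 0 → A_x = -22.50 kN.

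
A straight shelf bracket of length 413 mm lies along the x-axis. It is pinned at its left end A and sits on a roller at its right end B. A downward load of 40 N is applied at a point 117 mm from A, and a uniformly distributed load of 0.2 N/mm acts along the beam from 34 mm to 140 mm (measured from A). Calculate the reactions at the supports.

Resultant of the distributed load: 0.2 × 106 = 21.2 N at 87 mm from A.
ΣM about A: B_y·413 − 40·117 − (0.2·106)·87 = 0 → B_y = 6524.4/413 = 15.7976 ≈ 15.80 N.
ΣF_y = 0: A_y + 15.7976 − 40 − 0.2·106 = 0 → A_y = 45.40 N.
ΣF_x = 0: no horizontal applied forces, so A_x = 0.

A_x = 0, A_y = 45.40 N, B_y = 15.80 N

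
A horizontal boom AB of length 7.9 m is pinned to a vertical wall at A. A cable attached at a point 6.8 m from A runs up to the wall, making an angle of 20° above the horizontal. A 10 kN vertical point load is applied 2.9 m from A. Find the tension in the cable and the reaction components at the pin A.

ΣM about A: T·sin20°·6.8 − 10·2.9 = 0 → T = 29/(6.8·0.34202) = 12.4692 ≈ 12.47 kN.
ΣF_x = 0: A_x − T·cos20° = 0 → A_x = 12.4692 × 0.939693 = 11.72 kN.
ΣF_y = 0: A_y + T·sin20° − 10 = 0 → A_y = 10 − 12.4692 × 0.34202 = 5.735 kN.

T = 12.47 kN, A_x = 11.72 kN, A_y = 5.735 kN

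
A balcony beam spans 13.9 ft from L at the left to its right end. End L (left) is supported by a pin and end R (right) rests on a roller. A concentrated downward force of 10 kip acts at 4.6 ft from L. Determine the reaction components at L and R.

L_x = 0, L_y = 6.691 kip, R_y = 3.309 kip

ΣM about L: R_y·13.9 − 10·4.6 = 0 → R_y = 46/13.9 = 3.30935 ≈ 3.309 kip.
ΣF_y = 0: L_y + 3.30935 − 10 = 0 → L_y = 6.691 kip.
ΣF_x = 0: no horizontal applied forces, so L_x = 0.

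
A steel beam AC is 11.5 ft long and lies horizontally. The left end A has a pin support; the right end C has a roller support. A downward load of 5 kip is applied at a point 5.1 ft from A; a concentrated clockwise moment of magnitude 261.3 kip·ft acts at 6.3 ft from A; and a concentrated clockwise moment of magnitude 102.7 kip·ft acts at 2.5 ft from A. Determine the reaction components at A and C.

Moments about A: C_y·11.5 − 5·5.1 − 261.3 − 102.7 = 0 → C_y = 389.5/11.5 = 33.8696 ≈ 33.87 kip.
ΣF_y = 0: A_y + 33.8696 − 5 = 0 → A_y = -28.87 kip.
ΣF_x = 0: no horizontal applied forces, so A_x = 0.

A_x = 0, A_y = -28.87 kip, C_y = 33.87 kip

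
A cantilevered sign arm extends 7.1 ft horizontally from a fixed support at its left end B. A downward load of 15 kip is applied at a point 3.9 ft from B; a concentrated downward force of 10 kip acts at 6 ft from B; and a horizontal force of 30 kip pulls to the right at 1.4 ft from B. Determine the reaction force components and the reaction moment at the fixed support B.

B_x = -30.00 kip, B_y = 25.00 kip, M_B = 118.5 kip·ft

ΣF_x = 0: B_x + 30 = 0 → B_x = -30.00 kip.
ΣF_y = 0: B_y − 15 − 10 = 0 → B_y = 25.00 kip.
ΣM about B: M_B − 15·3.9 − 10·6 = 0 → M_B = 118.5 kip·ft.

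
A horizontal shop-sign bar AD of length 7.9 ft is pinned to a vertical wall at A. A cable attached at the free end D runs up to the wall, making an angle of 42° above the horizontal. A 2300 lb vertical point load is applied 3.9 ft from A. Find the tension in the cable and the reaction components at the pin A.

T = 1697 lb, A_x = 1261 lb, A_y = 1165 lb

ΣM about A: T·sin42°·7.9 − 2300·3.9 = 0 → T = 8970/(7.9·0.669131) = 1696.89 ≈ 1697 lb.
ΣF_x = 0: A_x − T·cos42° = 0 → A_x = 1696.89 × 0.743145 = 1261 lb.
ΣF_y = 0: A_y + T·sin42° − 2300 = 0 → A_y = 2300 − 1696.89 × 0.669131 = 1165 lb.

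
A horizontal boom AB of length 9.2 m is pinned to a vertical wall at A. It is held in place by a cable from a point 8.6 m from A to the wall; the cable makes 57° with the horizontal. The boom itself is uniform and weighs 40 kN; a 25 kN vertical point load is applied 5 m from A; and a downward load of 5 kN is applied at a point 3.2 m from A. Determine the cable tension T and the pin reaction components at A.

T = 45.06 kN, A_x = 24.54 kN, A_y = 32.21 kN

ΣM about A: T·sin57°·8.6 − 40·4.6 − 25·5 − 5·3.2 = 0 → T = 325/(8.6·0.838671) = 45.0602 ≈ 45.06 kN.
ΣF_x = 0: A_x − T·cos57° = 0 → A_x = 45.0602 × 0.544639 = 24.54 kN.
ΣF_y = 0: A_y + T·sin57° − 40 − 25 − 5 = 0 → A_y = 70 − 45.0602 × 0.838671 = 32.21 kN.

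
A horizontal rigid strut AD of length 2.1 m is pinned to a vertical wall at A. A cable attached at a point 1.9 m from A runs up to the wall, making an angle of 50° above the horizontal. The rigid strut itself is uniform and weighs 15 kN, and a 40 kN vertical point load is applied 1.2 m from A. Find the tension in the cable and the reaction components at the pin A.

ΣM about A: T·sin50°·1.9 − 15·1.05 − 40·1.2 = 0 → T = 63.75/(1.9·0.766044) = 43.7999 ≈ 43.80 kN.
ΣF_x = 0: A_x − T·cos50° = 0 → A_x = 43.7999 × 0.642788 = 28.15 kN.
ΣF_y = 0: A_y + T·sin50° − 15 − 40 = 0 → A_y = 55 − 43.7999 × 0.766044 = 21.45 kN.

T = 43.80 kN, A_x = 28.15 kN, A_y = 21.45 kN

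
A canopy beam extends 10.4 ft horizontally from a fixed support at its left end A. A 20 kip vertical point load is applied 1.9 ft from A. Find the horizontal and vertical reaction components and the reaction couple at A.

ΣF_x = 0: A_x = 0.
ΣF_y = 0: A_y − 20 = 0 → A_y = 20.00 kip.
ΣM about A: M_A − 20·1.9 = 0 → M_A = 38.00 kip·ft.

A_x = 0, A_y = 20.00 kip, M_A = 38.00 kip·ft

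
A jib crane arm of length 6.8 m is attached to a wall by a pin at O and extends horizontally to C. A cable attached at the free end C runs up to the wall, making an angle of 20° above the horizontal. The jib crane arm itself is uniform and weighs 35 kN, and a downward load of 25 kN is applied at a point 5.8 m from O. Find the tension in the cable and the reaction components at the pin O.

ΣM about O: T·sin20°·6.8 − 35·3.4 − 25·5.8 = 0 → T = 264/(6.8·0.34202) = 113.512 ≈ 113.5 kN.
ΣF_x = 0: O_x − T·cos20° = 0 → O_x = 113.512 × 0.939693 = 106.7 kN.
ΣF_y = 0: O_y + T·sin20° − 35 − 25 = 0 → O_y = 60 − 113.512 × 0.34202 = 21.18 kN.

T = 113.5 kN, O_x = 106.7 kN, O_y = 21.18 kN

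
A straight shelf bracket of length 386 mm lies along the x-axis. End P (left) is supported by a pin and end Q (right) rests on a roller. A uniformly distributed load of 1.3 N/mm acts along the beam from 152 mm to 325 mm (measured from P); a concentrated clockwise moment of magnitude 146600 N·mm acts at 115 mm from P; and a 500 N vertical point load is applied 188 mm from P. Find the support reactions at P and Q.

Resultant of the distributed load: 1.3 × 173 = 224.9 N at 238.5 mm from P.
ΣM about P: Q_y·386 − (1.3·173)·238.5 − 146600 − 500·188 = 0 → Q_y = 294238.65/386 = 762.276 ≈ 762.3 N.
ΣF_y = 0: P_y + 762.276 − 1.3·173 − 500 = 0 → P_y = -37.38 N.
ΣF_x = 0: no horizontal applied forces, so P_x = 0.

P_x = 0, P_y = -37.38 N, Q_y = 762.3 N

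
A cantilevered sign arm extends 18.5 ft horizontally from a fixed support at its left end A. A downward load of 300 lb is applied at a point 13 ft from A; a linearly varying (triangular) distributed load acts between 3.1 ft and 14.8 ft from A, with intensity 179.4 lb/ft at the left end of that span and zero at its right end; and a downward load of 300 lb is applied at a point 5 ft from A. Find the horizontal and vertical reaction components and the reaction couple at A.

Resultant of the triangular load: ½ × 179.4 × 11.7 = 1049.49 lb, acting at 7 ft from A (one-third of the span from the peak).
ΣF_x = 0: A_x = 0.
ΣF_y = 0: A_y − 300 − ½·179.4·11.7 − 300 = 0 → A_y = 1649 lb.
ΣM about A: M_A − 300·13 − (½·179.4·11.7)·7 − 300·5 = 0 → M_A = 12750 lb·ft.

A_x = 0, A_y = 1649 lb, M_A = 12750 lb·ft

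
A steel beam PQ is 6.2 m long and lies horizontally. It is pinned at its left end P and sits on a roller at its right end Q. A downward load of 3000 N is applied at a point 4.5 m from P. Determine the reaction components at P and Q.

P_x = 0, P_y = 822.6 N, Q_y = 2177 N

ΣM about P: Q_y·6.2 − 3000·4.5 = 0 → Q_y = 13500/6.2 = 2177.42 ≈ 2177 N.
ΣF_y = 0: P_y + 2177.42 − 3000 = 0 → P_y = 822.6 N.
ΣF_x = 0: no horizontal applied forces, so P_x = 0.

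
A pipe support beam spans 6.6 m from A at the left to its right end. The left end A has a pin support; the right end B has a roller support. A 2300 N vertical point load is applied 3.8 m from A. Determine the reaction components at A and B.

A_x = 0, A_y = 975.8 N, B_y = 1324 N

ΣM about A: B_y·6.6 − 2300·3.8 = 0 → B_y = 8740/6.6 = 1324.24 ≈ 1324 N.
ΣF_y = 0: A_y + 1324.24 − 2300 = 0 → A_y = 975.8 N.
ΣF_x = 0: no horizontal applied forces, so A_x = 0.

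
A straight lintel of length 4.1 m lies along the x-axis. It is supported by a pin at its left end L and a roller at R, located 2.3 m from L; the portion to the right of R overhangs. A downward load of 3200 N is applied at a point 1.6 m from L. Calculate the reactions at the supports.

ΣM about L: R_y·2.3 − 3200·1.6 = 0 → R_y = 5120/2.3 = 2226.09 ≈ 2226 N.
ΣF_y = 0: L_y + 2226.09 − 3200 = 0 → L_y = 973.9 N.
ΣF_x = 0: no horizontal applied forces, so L_x = 0.

L_x = 0, L_y = 973.9 N, R_y = 2226 N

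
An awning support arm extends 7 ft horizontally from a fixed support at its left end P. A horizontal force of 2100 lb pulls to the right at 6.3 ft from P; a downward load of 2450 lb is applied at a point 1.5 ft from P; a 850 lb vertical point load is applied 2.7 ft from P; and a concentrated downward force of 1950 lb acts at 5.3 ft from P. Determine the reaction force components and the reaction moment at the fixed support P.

ΣF_x = 0: P_x + 2100 = 0 → P_x = -2100 lb.
ΣF_y = 0: P_y − 2450 − 850 − 1950 = 0 → P_y = 5250 lb.
ΣM about P: M_P − 2450·1.5 − 850·2.7 − 1950·5.3 = 0 → M_P = 16300 lb·ft.

P_x = -2100 lb, P_y = 5250 lb, M_P = 16300 lb·ft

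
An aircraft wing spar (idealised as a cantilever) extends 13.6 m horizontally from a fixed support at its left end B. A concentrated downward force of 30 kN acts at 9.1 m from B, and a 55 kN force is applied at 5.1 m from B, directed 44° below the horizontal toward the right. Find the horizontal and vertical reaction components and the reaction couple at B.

ΣF_x = 0: B_x + 55·cos44° = 0 → B_x = -39.56 kN.
ΣF_y = 0: B_y − 30 − 55·sin44° = 0 → B_y = 68.21 kN.
ΣM about B: M_B − 30·9.1 − 55·sin44°·5.1 = 0 → M_B = 467.9 kN·m.

B_x = -39.56 kN, B_y = 68.21 kN, M_B = 467.9 kN·m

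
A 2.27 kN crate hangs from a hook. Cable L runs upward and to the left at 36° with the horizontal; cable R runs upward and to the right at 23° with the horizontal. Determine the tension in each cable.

ΣF_x = 0: −T_L·cos36° + T_R·cos23° = 0 → T_R = 0.878884·T_L.
ΣF_y = 0: T_L·sin36° + T_R·sin23° = 2.27.
Substitute: T_L·(0.587785 + 0.878884·0.390731) = 2.27 → T_L = 2.43774 ≈ 2.438 kN.
Then T_R = 0.878884 × 2.43774 = 2.142 kN.

T_L = 2.438 kN, T_R = 2.142 kN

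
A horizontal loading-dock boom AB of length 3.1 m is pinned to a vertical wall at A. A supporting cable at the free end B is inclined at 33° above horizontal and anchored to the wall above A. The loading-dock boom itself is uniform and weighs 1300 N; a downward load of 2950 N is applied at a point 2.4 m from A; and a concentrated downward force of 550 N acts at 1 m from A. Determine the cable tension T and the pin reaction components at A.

ΣM about A: T·sin33°·3.1 − 1300·1.55 − 2950·2.4 − 550·1 = 0 → T = 9645/(3.1·0.544639) = 5712.57 ≈ 5713 N.
ΣF_x = 0: A_x − T·cos33° = 0 → A_x = 5712.57 × 0.838671 = 4791 N.
ΣF_y = 0: A_y + T·sin33° − 1300 − 2950 − 550 = 0 → A_y = 4800 − 5712.57 × 0.544639 = 1689 N.

T = 5713 N, A_x = 4791 N, A_y = 1689 N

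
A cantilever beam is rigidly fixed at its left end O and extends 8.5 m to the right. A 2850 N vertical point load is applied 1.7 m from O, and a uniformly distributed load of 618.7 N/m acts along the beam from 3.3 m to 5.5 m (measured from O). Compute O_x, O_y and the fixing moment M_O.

O_x = 0, O_y = 4211 N, M_O = 10830 N·m

Resultant of the distributed load: 618.7 × 2.2 = 1361.14 N at 4.4 m from O.
ΣF_x = 0: O_x = 0.
ΣF_y = 0: O_y − 2850 − 618.7·2.2 = 0 → O_y = 4211 N.
ΣM about O: M_O − 2850·1.7 − (618.7·2.2)·4.4 = 0 → M_O = 10830 N·m.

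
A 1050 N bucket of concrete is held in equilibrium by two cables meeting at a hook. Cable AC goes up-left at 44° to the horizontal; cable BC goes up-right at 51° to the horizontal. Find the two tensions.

ΣF_x = 0: −T_AC·cos44° + T_BC·cos51° = 0 → T_BC = 1.14304·T_AC.
ΣF_y = 0: T_AC·sin44° + T_BC·sin51° = 1050.
Substitute: T_AC·(0.694658 + 1.14304·0.777146) = 1050 → T_AC = 663.311 ≈ 663.3 N.
Then T_BC = 1.14304 × 663.311 = 758.2 N.

T_AC = 663.3 N, T_BC = 758.2 N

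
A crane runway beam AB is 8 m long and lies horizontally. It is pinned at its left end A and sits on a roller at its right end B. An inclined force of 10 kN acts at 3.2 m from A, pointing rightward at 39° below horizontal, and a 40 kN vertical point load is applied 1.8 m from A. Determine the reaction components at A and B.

Moments about A: B_y·8 − 10·sin39°·3.2 − 40·1.8 = 0 → B_y = 92.1383/8 = 11.5173 ≈ 11.52 kN.
ΣF_y = 0: A_y + 11.5173 − 10·sin39° − 40 = 0 → A_y = 34.78 kN.
ΣF_x = 0: A_x + 10·cos39° = 0 → A_x = -7.771 kN.

A_x = -7.771 kN, A_y = 34.78 kN, B_y = 11.52 kN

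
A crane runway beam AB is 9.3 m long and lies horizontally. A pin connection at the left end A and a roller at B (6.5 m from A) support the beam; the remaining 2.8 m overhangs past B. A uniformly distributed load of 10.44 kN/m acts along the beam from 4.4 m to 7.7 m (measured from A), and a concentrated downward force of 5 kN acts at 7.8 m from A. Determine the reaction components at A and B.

Resultant of the distributed load: 10.44 × 3.3 = 34.452 kN at 6.05 m from A.
Taking moments about A: B_y·6.5 − (10.44·3.3)·6.05 − 5·7.8 = 0 → B_y = 247.4346/6.5 = 38.0669 ≈ 38.07 kN.
ΣF_y = 0: A_y + 38.0669 − 10.44·3.3 − 5 = 0 → A_y = 1.385 kN.
ΣF_x = 0: no horizontal applied forces, so A_x = 0.

A_x = 0, A_y = 1.385 kN, B_y = 38.07 kN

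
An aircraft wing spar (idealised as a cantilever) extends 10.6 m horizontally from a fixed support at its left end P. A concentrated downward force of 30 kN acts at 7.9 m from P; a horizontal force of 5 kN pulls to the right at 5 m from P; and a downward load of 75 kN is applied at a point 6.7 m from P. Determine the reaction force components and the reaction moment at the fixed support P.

P_x = -5.000 kN, P_y = 105.0 kN, M_P = 739.5 kN·m

ΣF_x = 0: P_x + 5 = 0 → P_x = -5.000 kN.
ΣF_y = 0: P_y − 30 − 75 = 0 → P_y = 105.0 kN.
ΣM about P: M_P − 30·7.9 − 75·6.7 = 0 → M_P = 739.5 kN·m.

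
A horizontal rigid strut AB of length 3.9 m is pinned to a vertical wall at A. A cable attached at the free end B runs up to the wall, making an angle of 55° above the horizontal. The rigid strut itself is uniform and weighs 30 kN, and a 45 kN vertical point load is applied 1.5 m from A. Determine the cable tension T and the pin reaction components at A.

ΣM about A: T·sin55°·3.9 − 30·1.95 − 45·1.5 = 0 → T = 126/(3.9·0.819152) = 39.4404 ≈ 39.44 kN.
ΣF_x = 0: A_x − T·cos55° = 0 → A_x = 39.4404 × 0.573576 = 22.62 kN.
ΣF_y = 0: A_y + T·sin55° − 30 − 45 = 0 → A_y = 75 − 39.4404 × 0.819152 = 42.69 kN.

T = 39.44 kN, A_x = 22.62 kN, A_y = 42.69 kN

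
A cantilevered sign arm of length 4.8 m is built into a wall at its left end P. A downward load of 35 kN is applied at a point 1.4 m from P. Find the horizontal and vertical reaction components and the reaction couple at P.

ΣF_x = 0: P_x = 0.
ΣF_y = 0: P_y − 35 = 0 → P_y = 35.00 kN.
ΣM about P: M_P − 35·1.4 = 0 → M_P = 49.00 kN·m.

P_x = 0, P_y = 35.00 kN, M_P = 49.00 kN·m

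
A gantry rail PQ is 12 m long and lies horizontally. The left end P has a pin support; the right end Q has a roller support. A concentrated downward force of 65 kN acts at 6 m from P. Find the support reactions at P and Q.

P_x = 0, P_y = 32.50 kN, Q_y = 32.50 kN

Moments about P: Q_y·12 − 65·6 = 0 → Q_y = 390/12 = 32.50 kN.
ΣF_y = 0: P_y + 32.5 − 65 = 0 → P_y = 32.50 kN.
ΣF_x = 0: no horizontal applied forces, so P_x = 0.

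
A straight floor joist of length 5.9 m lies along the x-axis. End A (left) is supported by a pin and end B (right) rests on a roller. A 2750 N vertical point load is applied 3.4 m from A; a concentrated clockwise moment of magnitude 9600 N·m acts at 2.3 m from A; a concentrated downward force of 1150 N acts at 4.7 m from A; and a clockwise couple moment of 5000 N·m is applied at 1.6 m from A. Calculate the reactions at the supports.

A_x = 0, A_y = -1075 N, B_y = 4975 N

ΣM about A: B_y·5.9 − 2750·3.4 − 9600 − 1150·4.7 − 5000 = 0 → B_y = 29355/5.9 = 4975.42 ≈ 4975 N.
ΣF_y = 0: A_y + 4975.42 − 2750 − 1150 = 0 → A_y = -1075 N.
ΣF_x = 0: no horizontal applied forces, so A_x = 0.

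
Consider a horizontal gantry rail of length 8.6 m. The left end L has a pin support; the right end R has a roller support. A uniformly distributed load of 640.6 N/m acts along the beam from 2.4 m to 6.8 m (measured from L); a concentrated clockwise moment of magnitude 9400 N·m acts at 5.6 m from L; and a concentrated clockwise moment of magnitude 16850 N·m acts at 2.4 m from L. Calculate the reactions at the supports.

Resultant of the distributed load: 640.6 × 4.4 = 2818.64 N at 4.6 m from L.
Moments about L: R_y·8.6 − (640.6·4.4)·4.6 − 9400 − 16850 = 0 → R_y = 39215.744/8.6 = 4559.97 ≈ 4560 N.
ΣF_y = 0: L_y + 4559.97 − 640.6·4.4 = 0 → L_y = -1741 N.
ΣF_x = 0: no horizontal applied forces, so L_x = 0.

L_x = 0, L_y = -1741 N, R_y = 4560 N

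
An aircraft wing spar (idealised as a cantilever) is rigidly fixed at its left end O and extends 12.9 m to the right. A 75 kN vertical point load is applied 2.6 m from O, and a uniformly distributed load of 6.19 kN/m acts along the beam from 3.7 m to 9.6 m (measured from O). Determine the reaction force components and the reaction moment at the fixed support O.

Resultant of the distributed load: 6.19 × 5.9 = 36.521 kN at 6.65 m from O.
ΣF_x = 0: O_x = 0.
ΣF_y = 0: O_y − 75 − 6.19·5.9 = 0 → O_y = 111.5 kN.
ΣM about O: M_O − 75·2.6 − (6.19·5.9)·6.65 = 0 → M_O = 437.9 kN·m.

O_x = 0, O_y = 111.5 kN, M_O = 437.9 kN·m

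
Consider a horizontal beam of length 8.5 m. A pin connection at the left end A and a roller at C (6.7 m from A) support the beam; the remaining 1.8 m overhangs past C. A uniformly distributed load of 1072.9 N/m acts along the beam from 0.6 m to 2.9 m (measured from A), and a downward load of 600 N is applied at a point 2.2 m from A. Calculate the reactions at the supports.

Resultant of the distributed load: 1072.9 × 2.3 = 2467.67 N at 1.75 m from A.
Moments about A: C_y·6.7 − (1072.9·2.3)·1.75 − 600·2.2 = 0 → C_y = 5638.4225/6.7 = 841.556 ≈ 841.6 N.
ΣF_y = 0: A_y + 841.556 − 1072.9·2.3 − 600 = 0 → A_y = 2226 N.
ΣF_x = 0: no horizontal applied forces, so A_x = 0.

A_x = 0, A_y = 2226 N, C_y = 841.6 N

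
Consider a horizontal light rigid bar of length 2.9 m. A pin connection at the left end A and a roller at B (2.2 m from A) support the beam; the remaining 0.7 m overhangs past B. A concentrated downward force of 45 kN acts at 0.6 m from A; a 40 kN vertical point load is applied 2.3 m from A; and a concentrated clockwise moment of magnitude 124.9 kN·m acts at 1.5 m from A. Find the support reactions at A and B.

A_x = 0, A_y = -25.86 kN, B_y = 110.9 kN

ΣM about A: B_y·2.2 − 45·0.6 − 40·2.3 − 124.9 = 0 → B_y = 243.9/2.2 = 110.864 ≈ 110.9 kN.
ΣF_y = 0: A_y + 110.864 − 45 − 40 = 0 → A_y = -25.86 kN.
ΣF_x = 0: no horizontal applied forces, so A_x = 0.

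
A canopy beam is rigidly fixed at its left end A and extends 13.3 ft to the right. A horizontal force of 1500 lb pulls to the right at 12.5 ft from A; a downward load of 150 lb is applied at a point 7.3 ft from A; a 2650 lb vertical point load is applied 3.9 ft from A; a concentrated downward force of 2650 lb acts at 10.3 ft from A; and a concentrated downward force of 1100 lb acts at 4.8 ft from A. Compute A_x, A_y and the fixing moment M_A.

ΣF_x = 0: A_x + 1500 = 0 → A_x = -1500 lb.
ΣF_y = 0: A_y − 150 − 2650 − 2650 − 1100 = 0 → A_y = 6550 lb.
ΣM about A: M_A − 150·7.3 − 2650·3.9 − 2650·10.3 − 1100·4.8 = 0 → M_A = 44000 lb·ft.

A_x = -1500 lb, A_y = 6550 lb, M_A = 44000 lb·ft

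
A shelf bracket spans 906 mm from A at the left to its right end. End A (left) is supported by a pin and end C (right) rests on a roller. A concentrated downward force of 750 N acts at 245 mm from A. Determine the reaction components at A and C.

ΣM about A: C_y·906 − 750·245 = 0 → C_y = 183750/906 = 202.815 ≈ 202.8 N.
ΣF_y = 0: A_y + 202.815 − 750 = 0 → A_y = 547.2 N.
ΣF_x = 0: no horizontal applied forces, so A_x = 0.

A_x = 0, A_y = 547.2 N, C_y = 202.8 N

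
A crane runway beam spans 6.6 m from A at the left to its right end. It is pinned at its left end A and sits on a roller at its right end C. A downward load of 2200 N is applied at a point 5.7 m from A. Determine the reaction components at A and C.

A_x = 0, A_y = 300.0 N, C_y = 1900 N

Moments about A: C_y·6.6 − 2200·5.7 = 0 → C_y = 12540/6.6 = 1900 N.
ΣF_y = 0: A_y + 1900 − 2200 = 0 → A_y = 300.0 N.
ΣF_x = 0: no horizontal applied forces, so A_x = 0.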